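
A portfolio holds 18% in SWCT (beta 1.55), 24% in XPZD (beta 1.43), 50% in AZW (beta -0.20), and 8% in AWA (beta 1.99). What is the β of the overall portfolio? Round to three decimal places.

0.681

β_P = Σ w_i β_i = 0.18×1.55 + 0.24×1.43 + 0.50×-0.20 + 0.08×1.99 = 0.6814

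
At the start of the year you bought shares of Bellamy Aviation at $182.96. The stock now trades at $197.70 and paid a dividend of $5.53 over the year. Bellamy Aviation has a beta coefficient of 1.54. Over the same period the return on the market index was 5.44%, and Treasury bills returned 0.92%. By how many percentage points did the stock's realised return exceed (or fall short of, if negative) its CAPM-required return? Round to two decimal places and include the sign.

Realised HPR = (P1 + D1 − P0) / P0 = (197.70 + 5.53 − 182.96) / 182.96 = 20.27 / 182.96 = 11.0789%
MRP = 5.44% − 0.92% = 4.52%
CAPM required = R_f + β·MRP = 0.92% + 1.54 × 4.52% = 7.8808%
α = realised − required = 11.0789% − 7.8808% = +3.20%

+3.20%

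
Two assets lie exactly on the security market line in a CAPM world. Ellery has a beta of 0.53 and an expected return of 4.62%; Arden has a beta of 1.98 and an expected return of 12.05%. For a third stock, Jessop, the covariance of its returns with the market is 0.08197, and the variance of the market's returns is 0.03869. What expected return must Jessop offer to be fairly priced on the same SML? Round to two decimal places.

12.76%

MRP = (12.05% − 4.62%) / (1.98 − 0.53) = 5.1241%
R_f = 4.62% − 0.53 × 5.1241% = 1.9042%
β_Jessop = Cov / Var(R_m) = 0.08197 / 0.03869 = 2.1186
E(R_Jessop) = R_f + β × MRP = 1.9042% + 2.1186 × 5.1241% = 12.76%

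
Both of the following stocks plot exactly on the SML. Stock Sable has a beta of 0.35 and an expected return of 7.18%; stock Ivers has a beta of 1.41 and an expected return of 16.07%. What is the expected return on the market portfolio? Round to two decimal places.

12.63%

Both satisfy E(R) = R_f + β·MRP, so the slope of the SML is
MRP = (16.07% − 7.18%) / (1.41 − 0.35) = 8.89% / 1.06 = 8.3868%
R_f = E(R_Sable) − β_Sable·MRP = 7.18% − 0.35 × 8.3868% = 4.2446%
E(R_m) = R_f + MRP = 4.2446% + 8.3868% = 12.63%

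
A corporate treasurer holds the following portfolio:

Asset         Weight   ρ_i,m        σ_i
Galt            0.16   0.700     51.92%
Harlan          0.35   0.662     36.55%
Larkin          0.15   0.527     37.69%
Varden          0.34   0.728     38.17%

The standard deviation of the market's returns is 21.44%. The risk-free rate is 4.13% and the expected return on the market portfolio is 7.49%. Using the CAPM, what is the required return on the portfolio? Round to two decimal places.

8.32%

β_Galt = 0.700 × 51.92% / 21.44% = 1.6951
β_Harlan = 0.662 × 36.55% / 21.44% = 1.1285
β_Larkin = 0.527 × 37.69% / 21.44% = 0.9264
β_Varden = 0.728 × 38.17% / 21.44% = 1.2961
β_P = Σ w_i β_i = 0.16×1.6951 + 0.35×1.1285 + 0.15×0.9264 + 0.34×1.2961 = 1.2458
MRP = 7.49% − 4.13% = 3.36%
E(R_P) = R_f + β_P × MRP = 4.13% + 1.2458 × 3.36% = 8.32%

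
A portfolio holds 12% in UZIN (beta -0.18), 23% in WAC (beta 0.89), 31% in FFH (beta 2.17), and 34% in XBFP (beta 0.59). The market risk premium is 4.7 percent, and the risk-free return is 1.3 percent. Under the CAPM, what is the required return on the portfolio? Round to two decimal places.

6.27%

β_P = Σ w_i β_i = 0.12×-0.18 + 0.23×0.89 + 0.31×2.17 + 0.34×0.59 = 1.0564
E(R_P) = R_f + β_P × MRP = 1.3% + 1.0564 × 4.7% = 6.27%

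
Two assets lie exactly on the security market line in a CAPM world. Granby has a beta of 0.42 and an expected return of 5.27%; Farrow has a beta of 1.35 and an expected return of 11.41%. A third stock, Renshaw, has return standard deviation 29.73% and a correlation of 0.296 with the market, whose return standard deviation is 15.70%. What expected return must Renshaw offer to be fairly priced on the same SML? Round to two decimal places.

6.20%

MRP = (11.41% − 5.27%) / (1.35 − 0.42) = 6.6022%
R_f = 5.27% − 0.42 × 6.6022% = 2.4971%
β_Renshaw = ρ·σ_i/σ_m = 0.296 × 29.73 / 15.70 = 0.5605
E(R_Renshaw) = R_f + β × MRP = 2.4971% + 0.5605 × 6.6022% = 6.20%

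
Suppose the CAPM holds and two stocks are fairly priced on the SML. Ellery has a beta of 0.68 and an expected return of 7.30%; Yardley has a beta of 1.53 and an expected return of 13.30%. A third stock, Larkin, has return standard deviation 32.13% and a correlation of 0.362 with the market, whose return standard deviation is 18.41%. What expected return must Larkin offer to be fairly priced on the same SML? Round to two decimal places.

6.96%

MRP = (13.30% − 7.30%) / (1.53 − 0.68) = 7.0588%
R_f = 7.30% − 0.68 × 7.0588% = 2.5000%
β_Larkin = ρ·σ_i/σ_m = 0.362 × 32.13 / 18.41 = 0.6318
E(R_Larkin) = R_f + β × MRP = 2.5000% + 0.6318 × 7.0588% = 6.96%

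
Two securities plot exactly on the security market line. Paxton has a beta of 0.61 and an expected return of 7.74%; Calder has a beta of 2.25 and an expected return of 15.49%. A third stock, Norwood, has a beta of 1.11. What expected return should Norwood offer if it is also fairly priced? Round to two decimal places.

10.10%

MRP (SML slope) = (15.49% − 7.74%) / (2.25 − 0.61) = 7.75% / 1.64 = 4.7256%
R_f (intercept) = 7.74% − 0.61 × 4.7256% = 4.8574%
E(R_Norwood) = R_f + β × MRP = 4.8574% + 1.11 × 4.7256% = 10.10%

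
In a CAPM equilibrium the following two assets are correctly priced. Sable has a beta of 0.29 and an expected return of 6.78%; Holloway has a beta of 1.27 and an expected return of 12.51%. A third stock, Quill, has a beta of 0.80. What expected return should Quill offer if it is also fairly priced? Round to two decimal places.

MRP (SML slope) = (12.51% − 6.78%) / (1.27 − 0.29) = 5.73% / 0.98 = 5.8469%
R_f (intercept) = 6.78% − 0.29 × 5.8469% = 5.0844%
E(R_Quill) = R_f + β × MRP = 5.0844% + 0.80 × 5.8469% = 9.76%

9.76%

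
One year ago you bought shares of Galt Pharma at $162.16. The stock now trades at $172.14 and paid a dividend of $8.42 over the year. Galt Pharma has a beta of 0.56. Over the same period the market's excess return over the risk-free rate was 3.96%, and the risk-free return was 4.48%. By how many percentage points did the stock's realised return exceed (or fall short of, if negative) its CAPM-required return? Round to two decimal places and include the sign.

Realised HPR = (P1 + D1 − P0) / P0 = (172.14 + 8.42 − 162.16) / 162.16 = 18.40 / 162.16 = 11.3468%
CAPM required = R_f + β·MRP = 4.48% + 0.56 × 3.96% = 6.6976%
α = realised − required = 11.3468% − 6.6976% = +4.65%

+4.65%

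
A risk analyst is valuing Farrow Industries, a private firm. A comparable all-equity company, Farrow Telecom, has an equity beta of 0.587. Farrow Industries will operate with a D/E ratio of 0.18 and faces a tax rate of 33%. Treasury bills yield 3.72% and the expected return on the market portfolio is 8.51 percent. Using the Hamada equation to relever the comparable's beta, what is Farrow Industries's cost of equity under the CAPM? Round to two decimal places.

6.87%

β_L = β_U × [1 + (1 − t)(D/E)] = 0.587 × [1 + (1 − 0.33) × 0.18]
    = 0.587 × [1 + 0.67 × 0.18] = 0.587 × 1.1206 = 0.6578
MRP = 8.51% − 3.72% = 4.79%
E(R) = R_f + β_L × MRP = 3.72% + 0.6578 × 4.79% = 6.87%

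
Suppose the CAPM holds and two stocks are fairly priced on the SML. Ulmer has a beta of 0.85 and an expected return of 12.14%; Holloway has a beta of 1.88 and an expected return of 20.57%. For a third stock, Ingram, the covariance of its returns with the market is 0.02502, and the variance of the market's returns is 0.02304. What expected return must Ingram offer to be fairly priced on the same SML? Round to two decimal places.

14.07%

MRP = (20.57% − 12.14%) / (1.88 − 0.85) = 8.1845%
R_f = 12.14% − 0.85 × 8.1845% = 5.1832%
β_Ingram = Cov / Var(R_m) = 0.02502 / 0.02304 = 1.0859
E(R_Ingram) = R_f + β × MRP = 5.1832% + 1.0859 × 8.1845% = 14.07%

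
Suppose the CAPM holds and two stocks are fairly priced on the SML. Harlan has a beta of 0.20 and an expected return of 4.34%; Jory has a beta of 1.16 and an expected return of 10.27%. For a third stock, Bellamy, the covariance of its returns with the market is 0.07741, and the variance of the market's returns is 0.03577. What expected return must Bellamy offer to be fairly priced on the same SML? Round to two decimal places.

16.47%

MRP = (10.27% − 4.34%) / (1.16 − 0.20) = 6.1771%
R_f = 4.34% − 0.20 × 6.1771% = 3.1046%
β_Bellamy = Cov / Var(R_m) = 0.07741 / 0.03577 = 2.1641
E(R_Bellamy) = R_f + β × MRP = 3.1046% + 2.1641 × 6.1771% = 16.47%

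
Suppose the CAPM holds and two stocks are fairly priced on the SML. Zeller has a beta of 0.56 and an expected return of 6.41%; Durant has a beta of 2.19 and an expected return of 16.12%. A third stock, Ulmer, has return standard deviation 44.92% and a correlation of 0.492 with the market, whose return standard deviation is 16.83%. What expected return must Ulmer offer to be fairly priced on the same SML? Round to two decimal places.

MRP = (16.12% − 6.41%) / (2.19 − 0.56) = 5.9571%
R_f = 6.41% − 0.56 × 5.9571% = 3.0740%
β_Ulmer = ρ·σ_i/σ_m = 0.492 × 44.92 / 16.83 = 1.3132
E(R_Ulmer) = R_f + β × MRP = 3.0740% + 1.3132 × 5.9571% = 10.90%

10.90%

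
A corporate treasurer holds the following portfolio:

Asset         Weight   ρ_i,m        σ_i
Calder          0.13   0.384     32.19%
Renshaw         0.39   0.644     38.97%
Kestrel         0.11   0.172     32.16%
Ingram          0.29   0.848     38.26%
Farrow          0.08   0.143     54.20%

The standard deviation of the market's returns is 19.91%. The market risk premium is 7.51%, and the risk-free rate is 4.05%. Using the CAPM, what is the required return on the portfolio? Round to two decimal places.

β_Calder = 0.384 × 32.19% / 19.91% = 0.6208
β_Renshaw = 0.644 × 38.97% / 19.91% = 1.2605
β_Kestrel = 0.172 × 32.16% / 19.91% = 0.2778
β_Ingram = 0.848 × 38.26% / 19.91% = 1.6296
β_Farrow = 0.143 × 54.20% / 19.91% = 0.3893
β_P = Σ w_i β_i = 0.13×0.6208 + 0.39×1.2605 + 0.11×0.2778 + 0.29×1.6296 + 0.08×0.3893 = 1.1066
E(R_P) = R_f + β_P × MRP = 4.05% + 1.1066 × 7.51% = 12.36%

12.36%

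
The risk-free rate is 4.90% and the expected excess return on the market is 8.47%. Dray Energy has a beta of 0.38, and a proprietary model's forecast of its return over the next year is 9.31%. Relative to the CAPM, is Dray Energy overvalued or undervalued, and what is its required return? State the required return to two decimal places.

Undervalued; required return 8.12%

Required return = R_f + β·MRP = 4.90% + 0.38 × 8.47% = 8.12%
Forecast 9.31% > required 8.12% → the stock plots above the SML → undervalued.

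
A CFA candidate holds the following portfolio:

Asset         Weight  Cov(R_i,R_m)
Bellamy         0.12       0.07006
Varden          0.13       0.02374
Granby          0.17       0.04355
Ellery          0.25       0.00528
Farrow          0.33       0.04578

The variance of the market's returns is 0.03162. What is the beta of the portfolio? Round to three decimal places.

β_Bellamy = 0.07006 / 0.03162 = 2.2157
β_Varden = 0.02374 / 0.03162 = 0.7508
β_Granby = 0.04355 / 0.03162 = 1.3773
β_Ellery = 0.00528 / 0.03162 = 0.1670
β_Farrow = 0.04578 / 0.03162 = 1.4478
β_P = Σ w_i β_i = 0.12×2.2157 + 0.13×0.7508 + 0.17×1.3773 + 0.25×0.1670 + 0.33×1.4478 = 1.1172

1.117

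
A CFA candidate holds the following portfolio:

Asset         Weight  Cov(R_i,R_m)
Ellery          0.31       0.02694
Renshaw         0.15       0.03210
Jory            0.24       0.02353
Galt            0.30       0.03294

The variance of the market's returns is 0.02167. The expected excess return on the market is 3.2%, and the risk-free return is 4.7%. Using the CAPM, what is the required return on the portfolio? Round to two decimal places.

β_Ellery = 0.02694 / 0.02167 = 1.2432
β_Renshaw = 0.03210 / 0.02167 = 1.4813
β_Jory = 0.02353 / 0.02167 = 1.0858
β_Galt = 0.03294 / 0.02167 = 1.5201
β_P = Σ w_i β_i = 0.31×1.2432 + 0.15×1.4813 + 0.24×1.0858 + 0.30×1.5201 = 1.3242
E(R_P) = R_f + β_P × MRP = 4.7% + 1.3242 × 3.2% = 8.94%

8.94%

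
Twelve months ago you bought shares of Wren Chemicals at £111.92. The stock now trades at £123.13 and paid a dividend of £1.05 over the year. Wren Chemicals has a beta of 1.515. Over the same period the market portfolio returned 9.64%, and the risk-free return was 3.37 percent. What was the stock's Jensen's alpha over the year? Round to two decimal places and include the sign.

-1.91%

Realised HPR = (P1 + D1 − P0) / P0 = (123.13 + 1.05 − 111.92) / 111.92 = 12.26 / 111.92 = 10.9543%
MRP = 9.64% − 3.37% = 6.27%
CAPM required = R_f + β·MRP = 3.37% + 1.515 × 6.27% = 12.86905%
α = realised − required = 10.9543% − 12.86905% = -1.91%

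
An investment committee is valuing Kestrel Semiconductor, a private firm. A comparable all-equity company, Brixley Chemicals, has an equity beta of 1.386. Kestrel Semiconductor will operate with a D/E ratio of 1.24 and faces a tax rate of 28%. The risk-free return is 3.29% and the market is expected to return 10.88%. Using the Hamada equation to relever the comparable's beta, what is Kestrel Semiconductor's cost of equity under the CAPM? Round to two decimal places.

β_L = β_U × [1 + (1 − t)(D/E)] = 1.386 × [1 + (1 − 0.28) × 1.24]
    = 1.386 × [1 + 0.72 × 1.24] = 1.386 × 1.8928 = 2.6234
MRP = 10.88% − 3.29% = 7.59%
E(R) = R_f + β_L × MRP = 3.29% + 2.6234 × 7.59% = 23.20%

23.20%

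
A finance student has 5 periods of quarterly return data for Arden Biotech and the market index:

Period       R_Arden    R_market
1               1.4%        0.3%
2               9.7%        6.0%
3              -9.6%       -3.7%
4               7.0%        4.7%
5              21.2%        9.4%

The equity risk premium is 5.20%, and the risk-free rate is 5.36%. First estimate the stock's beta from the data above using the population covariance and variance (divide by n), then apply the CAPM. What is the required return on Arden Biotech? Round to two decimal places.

16.67%

Mean R_i = (1.4 + 9.7 − 9.6 + 7.0 + 21.2) / 5 = 5.9400%
Mean R_m = (0.3 + 6.0 − 3.7 + 4.7 + 9.4) / 5 = 3.3400%
Σ(R_i − R̄_i)(R_m − R̄_m) = 227.1220  ⇒  Cov = 227.1220 / 5 = 45.4244
Σ(R_m − R̄_m)² = 104.4520  ⇒  Var(R_m) = 104.4520 / 5 = 20.8904
β = Cov / Var(R_m) = 45.4244 / 20.8904 = 2.1744
E(R) = R_f + β × MRP = 5.36% + 2.1744 × 5.20% = 16.67%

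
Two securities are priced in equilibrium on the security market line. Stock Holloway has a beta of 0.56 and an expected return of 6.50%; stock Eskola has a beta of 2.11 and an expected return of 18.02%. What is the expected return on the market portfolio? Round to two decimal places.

Both satisfy E(R) = R_f + β·MRP, so the slope of the SML is
MRP = (18.02% − 6.50%) / (2.11 − 0.56) = 11.52% / 1.55 = 7.4323%
R_f = E(R_Holloway) − β_Holloway·MRP = 6.50% − 0.56 × 7.4323% = 2.3379%
E(R_m) = R_f + MRP = 2.3379% + 7.4323% = 9.77%

9.77%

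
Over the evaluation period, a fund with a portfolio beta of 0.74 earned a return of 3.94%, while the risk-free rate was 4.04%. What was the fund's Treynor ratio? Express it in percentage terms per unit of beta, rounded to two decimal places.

-0.14%

Treynor = (R_P − R_f) / β_P = (3.94% − 4.04%) / 0.7400 = -0.10% / 0.7400 = -0.14%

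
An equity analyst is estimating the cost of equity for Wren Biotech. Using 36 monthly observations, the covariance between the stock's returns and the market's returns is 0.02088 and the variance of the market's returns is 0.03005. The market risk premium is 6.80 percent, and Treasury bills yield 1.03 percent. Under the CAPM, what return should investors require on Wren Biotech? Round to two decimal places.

β = Cov(R_i, R_m) / Var(R_m) = 0.02088 / 0.03005 = 0.6948
E(R) = R_f + β × MRP = 1.03% + 0.6948 × 6.80% = 5.75%

5.75%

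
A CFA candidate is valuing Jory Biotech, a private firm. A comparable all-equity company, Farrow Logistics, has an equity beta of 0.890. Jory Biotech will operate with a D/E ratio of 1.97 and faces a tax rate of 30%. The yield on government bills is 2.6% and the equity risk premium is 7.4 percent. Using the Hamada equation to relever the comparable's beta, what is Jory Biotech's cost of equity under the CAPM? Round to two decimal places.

18.27%

β_L = β_U × [1 + (1 − t)(D/E)] = 0.890 × [1 + (1 − 0.30) × 1.97]
    = 0.890 × [1 + 0.70 × 1.97] = 0.890 × 2.3790 = 2.1173
E(R) = R_f + β_L × MRP = 2.6% + 2.1173 × 7.4% = 18.27%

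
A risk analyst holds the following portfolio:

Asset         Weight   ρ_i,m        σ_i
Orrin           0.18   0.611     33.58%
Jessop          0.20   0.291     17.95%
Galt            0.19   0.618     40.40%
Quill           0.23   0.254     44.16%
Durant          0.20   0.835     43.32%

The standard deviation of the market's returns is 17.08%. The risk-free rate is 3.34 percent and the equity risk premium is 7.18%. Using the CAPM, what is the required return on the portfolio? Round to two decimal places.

β_Orrin = 0.611 × 33.58% / 17.08% = 1.2013
β_Jessop = 0.291 × 17.95% / 17.08% = 0.3058
β_Galt = 0.618 × 40.40% / 17.08% = 1.4618
β_Quill = 0.254 × 44.16% / 17.08% = 0.6567
β_Durant = 0.835 × 43.32% / 17.08% = 2.1178
β_P = Σ w_i β_i = 0.18×1.2013 + 0.20×0.3058 + 0.19×1.4618 + 0.23×0.6567 + 0.20×2.1178 = 1.1297
E(R_P) = R_f + β_P × MRP = 3.34% + 1.1297 × 7.18% = 11.45%

11.45%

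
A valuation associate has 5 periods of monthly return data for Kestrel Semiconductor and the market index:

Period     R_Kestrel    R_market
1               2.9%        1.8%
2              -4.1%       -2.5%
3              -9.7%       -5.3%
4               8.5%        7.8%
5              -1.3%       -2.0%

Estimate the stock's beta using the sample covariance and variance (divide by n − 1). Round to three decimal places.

1.324

Mean R_i = (2.9 − 4.1 − 9.7 + 8.5 − 1.3) / 5 = -0.7400%
Mean R_m = (1.8 − 2.5 − 5.3 + 7.8 − 2.0) / 5 = -0.0400%
Σ(R_i − R̄_i)(R_m − R̄_m) = 135.6320  ⇒  Cov = 135.6320 / 4 = 33.9080
Σ(R_m − R̄_m)² = 102.4120  ⇒  Var(R_m) = 102.4120 / 4 = 25.6030
β = Cov / Var(R_m) = 33.9080 / 25.6030 = 1.3244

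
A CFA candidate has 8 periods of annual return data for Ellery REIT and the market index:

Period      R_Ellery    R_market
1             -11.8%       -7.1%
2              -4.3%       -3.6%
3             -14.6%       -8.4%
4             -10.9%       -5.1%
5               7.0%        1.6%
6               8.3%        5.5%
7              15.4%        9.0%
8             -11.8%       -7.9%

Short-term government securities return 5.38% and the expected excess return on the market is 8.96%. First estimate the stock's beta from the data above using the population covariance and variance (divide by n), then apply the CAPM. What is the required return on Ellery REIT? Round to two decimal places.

Mean R_i = (-11.8 − 4.3 − 14.6 − 10.9 + 7.0 + 8.3 + 15.4 − 11.8) / 8 = -2.8375%
Mean R_m = (-7.1 − 3.6 − 8.4 − 5.1 + 1.6 + 5.5 + 9.0 − 7.9) / 8 = -2.0000%
Σ(R_i − R̄_i)(R_m − R̄_m) = 520.7600  ⇒  Cov = 520.7600 / 8 = 65.0950
Σ(R_m − R̄_m)² = 304.1600  ⇒  Var(R_m) = 304.1600 / 8 = 38.0200
β = Cov / Var(R_m) = 65.0950 / 38.0200 = 1.7121
E(R) = R_f + β × MRP = 5.38% + 1.7121 × 8.96% = 20.72%

20.72%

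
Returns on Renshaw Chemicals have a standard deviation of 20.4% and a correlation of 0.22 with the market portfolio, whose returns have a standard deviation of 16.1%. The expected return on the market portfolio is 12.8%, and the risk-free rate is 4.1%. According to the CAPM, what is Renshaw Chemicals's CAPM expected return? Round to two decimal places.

β = ρ × σ_i / σ_m = 0.22 × 20.4% / 16.1% = 0.2788
MRP = 12.8% − 4.1% = 8.70%
E(R) = 4.1% + 0.2788 × 8.7% = 6.53%

6.53%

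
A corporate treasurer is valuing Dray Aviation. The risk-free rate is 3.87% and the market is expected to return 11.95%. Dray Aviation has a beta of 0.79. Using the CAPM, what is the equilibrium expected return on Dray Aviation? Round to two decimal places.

10.25%

Market risk premium = E(R_m) − R_f = 11.95% − 3.87% = 8.08%
E(R) = R_f + β × MRP = 3.87% + 0.79 × 8.08% = 10.25%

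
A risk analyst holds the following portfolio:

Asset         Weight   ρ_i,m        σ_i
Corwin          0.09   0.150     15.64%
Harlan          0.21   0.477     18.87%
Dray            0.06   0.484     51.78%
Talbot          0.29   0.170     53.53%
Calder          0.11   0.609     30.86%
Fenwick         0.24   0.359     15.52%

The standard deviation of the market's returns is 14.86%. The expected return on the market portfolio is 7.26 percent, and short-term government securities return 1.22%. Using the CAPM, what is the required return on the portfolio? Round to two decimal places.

β_Corwin = 0.150 × 15.64% / 14.86% = 0.1579
β_Harlan = 0.477 × 18.87% / 14.86% = 0.6057
β_Dray = 0.484 × 51.78% / 14.86% = 1.6865
β_Talbot = 0.170 × 53.53% / 14.86% = 0.6124
β_Calder = 0.609 × 30.86% / 14.86% = 1.2647
β_Fenwick = 0.359 × 15.52% / 14.86% = 0.3749
β_P = Σ w_i β_i = 0.09×0.1579 + 0.21×0.6057 + 0.06×1.6865 + 0.29×0.6124 + 0.11×1.2647 + 0.24×0.3749 = 0.6493
MRP = 7.26% − 1.22% = 6.04%
E(R_P) = R_f + β_P × MRP = 1.22% + 0.6493 × 6.04% = 5.14%

5.14%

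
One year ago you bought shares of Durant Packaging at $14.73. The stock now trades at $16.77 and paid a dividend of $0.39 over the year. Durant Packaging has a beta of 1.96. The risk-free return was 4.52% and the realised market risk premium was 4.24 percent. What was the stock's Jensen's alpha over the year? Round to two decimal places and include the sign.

Realised HPR = (P1 + D1 − P0) / P0 = (16.77 + 0.39 − 14.73) / 14.73 = 2.43 / 14.73 = 16.4969%
CAPM required = R_f + β·MRP = 4.52% + 1.96 × 4.24% = 12.8304%
α = realised − required = 16.4969% − 12.8304% = +3.67%

+3.67%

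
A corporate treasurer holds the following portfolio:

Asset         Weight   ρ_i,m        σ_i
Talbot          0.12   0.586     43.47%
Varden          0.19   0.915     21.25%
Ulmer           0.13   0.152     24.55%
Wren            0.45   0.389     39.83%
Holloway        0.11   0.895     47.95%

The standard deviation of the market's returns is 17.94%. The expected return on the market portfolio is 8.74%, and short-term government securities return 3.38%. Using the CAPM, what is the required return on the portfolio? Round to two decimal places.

9.04%

β_Talbot = 0.586 × 43.47% / 17.94% = 1.4199
β_Varden = 0.915 × 21.25% / 17.94% = 1.0838
β_Ulmer = 0.152 × 24.55% / 17.94% = 0.2080
β_Wren = 0.389 × 39.83% / 17.94% = 0.8636
β_Holloway = 0.895 × 47.95% / 17.94% = 2.3922
β_P = Σ w_i β_i = 0.12×1.4199 + 0.19×1.0838 + 0.13×0.2080 + 0.45×0.8636 + 0.11×2.3922 = 1.0551
MRP = 8.74% − 3.38% = 5.36%
E(R_P) = R_f + β_P × MRP = 3.38% + 1.0551 × 5.36% = 9.04%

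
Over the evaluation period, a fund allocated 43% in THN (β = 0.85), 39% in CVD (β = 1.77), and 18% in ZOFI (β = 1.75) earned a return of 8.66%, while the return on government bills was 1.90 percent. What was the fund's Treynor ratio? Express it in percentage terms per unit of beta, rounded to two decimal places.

β_P = 0.43×0.85 + 0.39×1.77 + 0.18×1.75 = 1.3708
Treynor = (R_P − R_f) / β_P = (8.66% − 1.90%) / 1.3708 = 6.76% / 1.3708 = 4.93%

4.93%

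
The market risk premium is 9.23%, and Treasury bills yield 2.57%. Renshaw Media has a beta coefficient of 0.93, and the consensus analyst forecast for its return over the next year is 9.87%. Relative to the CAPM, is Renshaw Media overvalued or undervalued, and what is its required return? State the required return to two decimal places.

Overvalued; required return 11.15%

Required return = R_f + β·MRP = 2.57% + 0.93 × 9.23% = 11.15%
Forecast 9.87% < required 11.15% → the stock plots below the SML → overvalued.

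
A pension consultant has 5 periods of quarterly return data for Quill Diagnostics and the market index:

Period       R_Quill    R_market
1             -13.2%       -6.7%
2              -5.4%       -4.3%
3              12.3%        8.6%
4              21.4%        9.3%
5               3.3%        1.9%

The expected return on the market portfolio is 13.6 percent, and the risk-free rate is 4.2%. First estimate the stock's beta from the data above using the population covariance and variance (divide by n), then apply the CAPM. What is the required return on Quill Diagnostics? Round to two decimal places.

Mean R_i = (-13.2 − 5.4 + 12.3 + 21.4 + 3.3) / 5 = 3.6800%
Mean R_m = (-6.7 − 4.3 + 8.6 + 9.3 + 1.9) / 5 = 1.7600%
Σ(R_i − R̄_i)(R_m − R̄_m) = 390.3460  ⇒  Cov = 390.3460 / 5 = 78.0692
Σ(R_m − R̄_m)² = 211.9520  ⇒  Var(R_m) = 211.9520 / 5 = 42.3904
β = Cov / Var(R_m) = 78.0692 / 42.3904 = 1.8417
MRP = 13.6% − 4.2% = 9.40%
E(R) = R_f + β × MRP = 4.2% + 1.8417 × 9.4% = 21.51%

21.51%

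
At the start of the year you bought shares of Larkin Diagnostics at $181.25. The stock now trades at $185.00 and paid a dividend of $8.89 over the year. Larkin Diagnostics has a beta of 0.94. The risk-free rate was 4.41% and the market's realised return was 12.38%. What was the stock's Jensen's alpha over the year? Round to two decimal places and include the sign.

Realised HPR = (P1 + D1 − P0) / P0 = (185.00 + 8.89 − 181.25) / 181.25 = 12.64 / 181.25 = 6.9738%
MRP = 12.38% − 4.41% = 7.97%
CAPM required = R_f + β·MRP = 4.41% + 0.94 × 7.97% = 11.9018%
α = realised − required = 6.9738% − 11.9018% = -4.93%

-4.93%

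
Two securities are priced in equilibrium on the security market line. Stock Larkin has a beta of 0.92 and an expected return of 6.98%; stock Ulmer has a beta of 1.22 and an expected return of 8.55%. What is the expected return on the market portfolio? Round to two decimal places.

7.40%

Both satisfy E(R) = R_f + β·MRP, so the slope of the SML is
MRP = (8.55% − 6.98%) / (1.22 − 0.92) = 1.57% / 0.30 = 5.2333%
R_f = E(R_Larkin) − β_Larkin·MRP = 6.98% − 0.92 × 5.2333% = 2.1654%
E(R_m) = R_f + MRP = 2.1654% + 5.2333% = 7.40%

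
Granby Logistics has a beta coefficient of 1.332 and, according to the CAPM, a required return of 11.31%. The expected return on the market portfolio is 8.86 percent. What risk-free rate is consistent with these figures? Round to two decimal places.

E(R) = R_f + β(E(R_m) − R_f) = R_f(1 − β) + β·E(R_m)
11.31% = R_f × (1 − 1.332) + 1.332 × 8.86%
11.31% = R_f × -0.332 + 11.80152%
R_f = (11.31% − 11.80152%) / -0.332 = 1.48%

1.48%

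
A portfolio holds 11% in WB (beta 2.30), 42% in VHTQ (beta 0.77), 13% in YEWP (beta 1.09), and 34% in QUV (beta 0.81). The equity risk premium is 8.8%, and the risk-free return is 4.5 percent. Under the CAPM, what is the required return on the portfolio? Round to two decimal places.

β_P = Σ w_i β_i = 0.11×2.30 + 0.42×0.77 + 0.13×1.09 + 0.34×0.81 = 0.9935
E(R_P) = R_f + β_P × MRP = 4.5% + 0.9935 × 8.8% = 13.24%

13.24%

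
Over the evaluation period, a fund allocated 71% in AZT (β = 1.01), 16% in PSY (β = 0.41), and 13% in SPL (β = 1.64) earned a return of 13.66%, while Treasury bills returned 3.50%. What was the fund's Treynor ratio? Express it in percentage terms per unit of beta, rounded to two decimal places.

10.20%

β_P = 0.71×1.01 + 0.16×0.41 + 0.13×1.64 = 0.9959
Treynor = (R_P − R_f) / β_P = (13.66% − 3.50%) / 0.9959 = 10.16% / 0.9959 = 10.20%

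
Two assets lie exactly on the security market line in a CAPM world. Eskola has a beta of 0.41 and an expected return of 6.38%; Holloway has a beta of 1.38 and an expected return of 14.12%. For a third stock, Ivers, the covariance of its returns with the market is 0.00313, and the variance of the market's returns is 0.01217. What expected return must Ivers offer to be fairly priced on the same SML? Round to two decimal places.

MRP = (14.12% − 6.38%) / (1.38 − 0.41) = 7.9794%
R_f = 6.38% − 0.41 × 7.9794% = 3.1084%
β_Ivers = Cov / Var(R_m) = 0.00313 / 0.01217 = 0.2572
E(R_Ivers) = R_f + β × MRP = 3.1084% + 0.2572 × 7.9794% = 5.16%

5.16%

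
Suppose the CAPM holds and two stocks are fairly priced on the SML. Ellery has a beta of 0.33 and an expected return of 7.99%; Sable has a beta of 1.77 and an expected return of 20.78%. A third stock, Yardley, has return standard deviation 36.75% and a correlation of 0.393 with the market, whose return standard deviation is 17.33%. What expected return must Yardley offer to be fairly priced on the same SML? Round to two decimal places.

12.46%

MRP = (20.78% − 7.99%) / (1.77 − 0.33) = 8.8819%
R_f = 7.99% − 0.33 × 8.8819% = 5.0590%
β_Yardley = ρ·σ_i/σ_m = 0.393 × 36.75 / 17.33 = 0.8334
E(R_Yardley) = R_f + β × MRP = 5.0590% + 0.8334 × 8.8819% = 12.46%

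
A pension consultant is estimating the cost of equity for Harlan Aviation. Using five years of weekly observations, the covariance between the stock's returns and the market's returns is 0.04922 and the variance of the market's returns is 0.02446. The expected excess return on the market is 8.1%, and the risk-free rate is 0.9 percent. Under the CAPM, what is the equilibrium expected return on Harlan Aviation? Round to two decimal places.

β = Cov(R_i, R_m) / Var(R_m) = 0.04922 / 0.02446 = 2.0123
E(R) = R_f + β × MRP = 0.9% + 2.0123 × 8.1% = 17.20%

17.20%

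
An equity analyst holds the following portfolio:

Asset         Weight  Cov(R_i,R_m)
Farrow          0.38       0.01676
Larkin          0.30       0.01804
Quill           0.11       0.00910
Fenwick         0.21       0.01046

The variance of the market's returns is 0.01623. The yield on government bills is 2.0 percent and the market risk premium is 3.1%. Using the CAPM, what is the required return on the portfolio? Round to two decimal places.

β_Farrow = 0.01676 / 0.01623 = 1.0327
β_Larkin = 0.01804 / 0.01623 = 1.1115
β_Quill = 0.00910 / 0.01623 = 0.5607
β_Fenwick = 0.01046 / 0.01623 = 0.6445
β_P = Σ w_i β_i = 0.38×1.0327 + 0.30×1.1115 + 0.11×0.5607 + 0.21×0.6445 = 0.9229
E(R_P) = R_f + β_P × MRP = 2.0% + 0.9229 × 3.1% = 4.86%

4.86%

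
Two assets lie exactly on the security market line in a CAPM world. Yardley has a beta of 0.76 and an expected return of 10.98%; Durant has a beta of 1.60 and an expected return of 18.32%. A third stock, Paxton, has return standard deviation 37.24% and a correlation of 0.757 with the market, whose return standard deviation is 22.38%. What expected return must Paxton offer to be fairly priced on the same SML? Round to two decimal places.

15.35%

MRP = (18.32% − 10.98%) / (1.60 − 0.76) = 8.7381%
R_f = 10.98% − 0.76 × 8.7381% = 4.3390%
β_Paxton = ρ·σ_i/σ_m = 0.757 × 37.24 / 22.38 = 1.2596
E(R_Paxton) = R_f + β × MRP = 4.3390% + 1.2596 × 8.7381% = 15.35%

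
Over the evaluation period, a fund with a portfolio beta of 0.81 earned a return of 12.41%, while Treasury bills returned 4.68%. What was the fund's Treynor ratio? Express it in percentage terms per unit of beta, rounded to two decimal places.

Treynor = (R_P − R_f) / β_P = (12.41% − 4.68%) / 0.8100 = 7.73% / 0.8100 = 9.54%

9.54%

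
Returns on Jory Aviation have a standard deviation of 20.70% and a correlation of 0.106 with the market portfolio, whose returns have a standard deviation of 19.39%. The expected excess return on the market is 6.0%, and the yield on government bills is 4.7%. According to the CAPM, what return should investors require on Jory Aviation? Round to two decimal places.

β = ρ × σ_i / σ_m = 0.106 × 20.70% / 19.39% = 0.1132
E(R) = 4.7% + 0.1132 × 6.0% = 5.38%

5.38%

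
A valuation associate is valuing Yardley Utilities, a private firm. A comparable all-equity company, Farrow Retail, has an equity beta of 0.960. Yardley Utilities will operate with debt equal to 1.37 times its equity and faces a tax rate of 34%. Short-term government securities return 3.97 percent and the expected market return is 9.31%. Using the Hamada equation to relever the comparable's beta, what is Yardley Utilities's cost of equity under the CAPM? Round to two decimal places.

13.73%

β_L = β_U × [1 + (1 − t)(D/E)] = 0.960 × [1 + (1 − 0.34) × 1.37]
    = 0.960 × [1 + 0.66 × 1.37] = 0.960 × 1.9042 = 1.8280
MRP = 9.31% − 3.97% = 5.34%
E(R) = R_f + β_L × MRP = 3.97% + 1.8280 × 5.34% = 13.73%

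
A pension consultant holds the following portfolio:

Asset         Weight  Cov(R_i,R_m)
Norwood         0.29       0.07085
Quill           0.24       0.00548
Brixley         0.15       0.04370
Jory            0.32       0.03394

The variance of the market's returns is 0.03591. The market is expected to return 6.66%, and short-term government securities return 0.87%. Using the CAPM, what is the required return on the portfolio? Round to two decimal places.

7.20%

β_Norwood = 0.07085 / 0.03591 = 1.9730
β_Quill = 0.00548 / 0.03591 = 0.1526
β_Brixley = 0.04370 / 0.03591 = 1.2169
β_Jory = 0.03394 / 0.03591 = 0.9451
β_P = Σ w_i β_i = 0.29×1.9730 + 0.24×0.1526 + 0.15×1.2169 + 0.32×0.9451 = 1.0938
MRP = 6.66% − 0.87% = 5.79%
E(R_P) = R_f + β_P × MRP = 0.87% + 1.0938 × 5.79% = 7.20%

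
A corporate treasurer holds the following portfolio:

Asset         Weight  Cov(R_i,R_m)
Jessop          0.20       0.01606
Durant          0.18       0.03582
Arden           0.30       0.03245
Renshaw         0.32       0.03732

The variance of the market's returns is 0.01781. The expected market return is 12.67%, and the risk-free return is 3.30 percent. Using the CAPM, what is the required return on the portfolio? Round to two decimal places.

β_Jessop = 0.01606 / 0.01781 = 0.9017
β_Durant = 0.03582 / 0.01781 = 2.0112
β_Arden = 0.03245 / 0.01781 = 1.8220
β_Renshaw = 0.03732 / 0.01781 = 2.0955
β_P = Σ w_i β_i = 0.20×0.9017 + 0.18×2.0112 + 0.30×1.8220 + 0.32×2.0955 = 1.7595
MRP = 12.67% − 3.30% = 9.37%
E(R_P) = R_f + β_P × MRP = 3.30% + 1.7595 × 9.37% = 19.79%

19.79%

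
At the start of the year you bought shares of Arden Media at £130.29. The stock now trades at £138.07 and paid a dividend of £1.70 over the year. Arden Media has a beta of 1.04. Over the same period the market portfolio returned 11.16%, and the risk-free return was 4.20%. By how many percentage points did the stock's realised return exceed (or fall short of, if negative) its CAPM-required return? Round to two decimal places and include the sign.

-4.16%

Realised HPR = (P1 + D1 − P0) / P0 = (138.07 + 1.70 − 130.29) / 130.29 = 9.48 / 130.29 = 7.2761%
MRP = 11.16% − 4.20% = 6.96%
CAPM required = R_f + β·MRP = 4.20% + 1.04 × 6.96% = 11.4384%
α = realised − required = 7.2761% − 11.4384% = -4.16%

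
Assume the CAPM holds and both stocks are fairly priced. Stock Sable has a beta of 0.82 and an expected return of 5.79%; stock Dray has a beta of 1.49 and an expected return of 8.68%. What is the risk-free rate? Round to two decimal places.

Both satisfy E(R) = R_f + β·MRP, so the slope of the SML is
MRP = (8.68% − 5.79%) / (1.49 − 0.82) = 2.89% / 0.67 = 4.3134%
R_f = E(R_Sable) − β_Sable·MRP = 5.79% − 0.82 × 4.3134% = 2.2530%

2.25%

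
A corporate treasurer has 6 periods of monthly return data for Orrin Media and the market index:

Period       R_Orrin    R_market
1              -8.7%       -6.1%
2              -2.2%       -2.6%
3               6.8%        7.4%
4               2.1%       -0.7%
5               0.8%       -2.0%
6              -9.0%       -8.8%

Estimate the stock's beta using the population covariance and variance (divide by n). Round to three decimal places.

Mean R_i = (-8.7 − 2.2 + 6.8 + 2.1 + 0.8 − 9.0) / 6 = -1.7000%
Mean R_m = (-6.1 − 2.6 + 7.4 − 0.7 − 2.0 − 8.8) / 6 = -2.1333%
Σ(R_i − R̄_i)(R_m − R̄_m) = 163.4800  ⇒  Cov = 163.4800 / 6 = 27.2467
Σ(R_m − R̄_m)² = 153.3533  ⇒  Var(R_m) = 153.3533 / 6 = 25.5589
β = Cov / Var(R_m) = 27.2467 / 25.5589 = 1.0660

1.066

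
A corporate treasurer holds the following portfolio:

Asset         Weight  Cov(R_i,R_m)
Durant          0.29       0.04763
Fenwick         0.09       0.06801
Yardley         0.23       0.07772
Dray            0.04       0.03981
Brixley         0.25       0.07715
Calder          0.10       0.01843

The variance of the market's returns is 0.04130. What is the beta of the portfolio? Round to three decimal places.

1.466

β_Durant = 0.04763 / 0.04130 = 1.1533
β_Fenwick = 0.06801 / 0.04130 = 1.6467
β_Yardley = 0.07772 / 0.04130 = 1.8818
β_Dray = 0.03981 / 0.04130 = 0.9639
β_Brixley = 0.07715 / 0.04130 = 1.8680
β_Calder = 0.01843 / 0.04130 = 0.4462
β_P = Σ w_i β_i = 0.29×1.1533 + 0.09×1.6467 + 0.23×1.8818 + 0.04×0.9639 + 0.25×1.8680 + 0.10×0.4462 = 1.4657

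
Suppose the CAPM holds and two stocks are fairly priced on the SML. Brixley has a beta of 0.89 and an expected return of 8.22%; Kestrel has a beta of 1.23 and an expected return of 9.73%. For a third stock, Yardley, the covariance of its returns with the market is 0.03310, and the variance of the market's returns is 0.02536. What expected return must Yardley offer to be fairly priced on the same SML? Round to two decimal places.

10.06%

MRP = (9.73% − 8.22%) / (1.23 − 0.89) = 4.4412%
R_f = 8.22% − 0.89 × 4.4412% = 4.2673%
β_Yardley = Cov / Var(R_m) = 0.03310 / 0.02536 = 1.3052
E(R_Yardley) = R_f + β × MRP = 4.2673% + 1.3052 × 4.4412% = 10.06%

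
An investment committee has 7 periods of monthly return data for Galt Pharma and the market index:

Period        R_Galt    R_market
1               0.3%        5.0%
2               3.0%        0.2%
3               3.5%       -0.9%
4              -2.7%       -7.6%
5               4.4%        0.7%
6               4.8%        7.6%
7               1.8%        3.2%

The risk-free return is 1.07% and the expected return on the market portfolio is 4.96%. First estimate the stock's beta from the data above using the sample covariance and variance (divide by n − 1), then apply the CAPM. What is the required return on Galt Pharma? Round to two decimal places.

2.36%

Mean R_i = (0.3 + 3.0 + 3.5 − 2.7 + 4.4 + 4.8 + 1.8) / 7 = 2.1571%
Mean R_m = (5.0 + 0.2 − 0.9 − 7.6 + 0.7 + 7.6 + 3.2) / 7 = 1.1714%
Σ(R_i − R̄_i)(R_m − R̄_m) = 47.1014  ⇒  Cov = 47.1014 / 6 = 7.8502
Σ(R_m − R̄_m)² = 142.4943  ⇒  Var(R_m) = 142.4943 / 6 = 23.7491
β = Cov / Var(R_m) = 7.8502 / 23.7491 = 0.3305
MRP = 4.96% − 1.07% = 3.89%
E(R) = R_f + β × MRP = 1.07% + 0.3305 × 3.89% = 2.36%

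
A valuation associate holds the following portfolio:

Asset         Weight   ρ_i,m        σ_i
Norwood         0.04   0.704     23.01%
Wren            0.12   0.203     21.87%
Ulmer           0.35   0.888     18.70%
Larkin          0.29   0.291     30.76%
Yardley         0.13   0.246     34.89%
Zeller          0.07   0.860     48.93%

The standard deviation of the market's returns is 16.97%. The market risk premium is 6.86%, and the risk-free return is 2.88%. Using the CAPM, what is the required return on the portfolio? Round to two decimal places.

β_Norwood = 0.704 × 23.01% / 16.97% = 0.9546
β_Wren = 0.203 × 21.87% / 16.97% = 0.2616
β_Ulmer = 0.888 × 18.70% / 16.97% = 0.9785
β_Larkin = 0.291 × 30.76% / 16.97% = 0.5275
β_Yardley = 0.246 × 34.89% / 16.97% = 0.5058
β_Zeller = 0.860 × 48.93% / 16.97% = 2.4797
β_P = Σ w_i β_i = 0.04×0.9546 + 0.12×0.2616 + 0.35×0.9785 + 0.29×0.5275 + 0.13×0.5058 + 0.07×2.4797 = 0.8044
E(R_P) = R_f + β_P × MRP = 2.88% + 0.8044 × 6.86% = 8.40%

8.40%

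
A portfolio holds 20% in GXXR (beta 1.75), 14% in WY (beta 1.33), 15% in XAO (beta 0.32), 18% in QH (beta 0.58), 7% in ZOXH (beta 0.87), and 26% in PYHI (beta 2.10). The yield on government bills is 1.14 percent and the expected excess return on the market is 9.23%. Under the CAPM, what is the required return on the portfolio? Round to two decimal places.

β_P = Σ w_i β_i = 0.20×1.75 + 0.14×1.33 + 0.15×0.32 + 0.18×0.58 + 0.07×0.87 + 0.26×2.10 = 1.2955
E(R_P) = R_f + β_P × MRP = 1.14% + 1.2955 × 9.23% = 13.10%

13.10%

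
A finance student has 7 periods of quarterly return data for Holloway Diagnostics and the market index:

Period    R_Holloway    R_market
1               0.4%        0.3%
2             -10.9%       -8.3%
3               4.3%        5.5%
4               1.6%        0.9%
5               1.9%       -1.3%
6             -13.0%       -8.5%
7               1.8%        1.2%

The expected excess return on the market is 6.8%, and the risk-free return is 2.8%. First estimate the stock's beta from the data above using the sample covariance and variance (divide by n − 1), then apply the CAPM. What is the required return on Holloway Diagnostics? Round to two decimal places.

11.51%

Mean R_i = (0.4 − 10.9 + 4.3 + 1.6 + 1.9 − 13.0 + 1.8) / 7 = -1.9857%
Mean R_m = (0.3 − 8.3 + 5.5 + 0.9 − 1.3 − 8.5 + 1.2) / 7 = -1.4571%
Σ(R_i − R̄_i)(R_m − R̄_m) = 205.6157  ⇒  Cov = 205.6157 / 6 = 34.2693
Σ(R_m − R̄_m)² = 160.5571  ⇒  Var(R_m) = 160.5571 / 6 = 26.7595
β = Cov / Var(R_m) = 34.2693 / 26.7595 = 1.2806
E(R) = R_f + β × MRP = 2.8% + 1.2806 × 6.8% = 11.51%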